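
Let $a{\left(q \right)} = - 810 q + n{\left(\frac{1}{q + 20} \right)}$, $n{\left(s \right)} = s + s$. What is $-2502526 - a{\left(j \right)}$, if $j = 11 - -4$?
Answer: $- \frac{87163162}{35} \approx -2.4904 \cdot 10^{6}$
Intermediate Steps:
$j = 15$ ($j = 11 + 4 = 15$)
$n{\left(s \right)} = 2 s$
$a{\left(q \right)} = - 810 q + \frac{2}{20 + q}$ ($a{\left(q \right)} = - 810 q + \frac{2}{q + 20} = - 810 q + \frac{2}{20 + q}$)
$-2502526 - a{\left(j \right)} = -2502526 - \frac{2 \left(1 - 6075 \left(20 + 15\right)\right)}{20 + 15} = -2502526 - \frac{2 \left(1 - 6075 \cdot 35\right)}{35} = -2502526 - 2 \cdot \frac{1}{35} \left(1 - 212625\right) = -2502526 - 2 \cdot \frac{1}{35} \left(-212624\right) = -2502526 - - \frac{425248}{35} = -2502526 + \frac{425248}{35} = - \frac{87163162}{35}$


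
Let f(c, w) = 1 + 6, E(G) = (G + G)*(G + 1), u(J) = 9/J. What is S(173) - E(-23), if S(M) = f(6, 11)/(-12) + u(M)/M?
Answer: -363667171/359148 ≈ -1012.6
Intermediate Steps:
E(G) = 2*G*(1 + G) (E(G) = (2*G)*(1 + G) = 2*G*(1 + G))
f(c, w) = 7
S(M) = -7/12 + 9/M**2 (S(M) = 7/(-12) + (9/M)/M = 7*(-1/12) + 9/M**2 = -7/12 + 9/M**2)
S(173) - E(-23) = (-7/12 + 9/173**2) - 2*(-23)*(1 - 23) = (-7/12 + 9*(1/29929)) - 2*(-23)*(-22) = (-7/12 + 9/29929) - 1*1012 = -209395/359148 - 1012 = -363667171/359148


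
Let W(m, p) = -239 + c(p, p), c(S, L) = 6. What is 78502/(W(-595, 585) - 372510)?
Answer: -78502/372743 ≈ -0.21061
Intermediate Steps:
W(m, p) = -233 (W(m, p) = -239 + 6 = -233)
78502/(W(-595, 585) - 372510) = 78502/(-233 - 372510) = 78502/(-372743) = 78502*(-1/372743) = -78502/372743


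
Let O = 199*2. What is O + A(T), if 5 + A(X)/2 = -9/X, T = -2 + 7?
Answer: 1922/5 ≈ 384.40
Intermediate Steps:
T = 5
O = 398
A(X) = -10 - 18/X (A(X) = -10 + 2*(-9/X) = -10 - 18/X)
O + A(T) = 398 + (-10 - 18/5) = 398 - 68/5 = 1922/5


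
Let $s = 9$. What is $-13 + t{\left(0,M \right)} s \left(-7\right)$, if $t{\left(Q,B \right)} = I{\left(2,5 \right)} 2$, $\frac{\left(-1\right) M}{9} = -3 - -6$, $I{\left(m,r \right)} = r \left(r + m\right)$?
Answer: $-4423$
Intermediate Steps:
$I{\left(m,r \right)} = r \left(m + r\right)$
$M = -27$ ($M = - 9 \left(-3 - -6\right) = - 9 \left(-3 + 6\right) = \left(-9\right) 3 = -27$)
$t{\left(Q,B \right)} = 70$ ($t{\left(Q,B \right)} = 5 \left(2 + 5\right) 2 = 5 \cdot 7 \cdot 2 = 35 \cdot 2 = 70$)
$-13 + t{\left(0,M \right)} s \left(-7\right) = -13 + 70 \cdot 9 \left(-7\right) = -13 + 70 \left(-63\right) = -13 - 4410 = -4423$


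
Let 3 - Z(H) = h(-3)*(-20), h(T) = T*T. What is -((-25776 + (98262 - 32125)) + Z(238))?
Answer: -40544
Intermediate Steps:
h(T) = T**2
Z(H) = 183 (Z(H) = 3 - (-3)**2*(-20) = 3 - 9*(-20) = 3 - 1*(-180) = 3 + 180 = 183)
-((-25776 + (98262 - 32125)) + Z(238)) = -((-25776 + (98262 - 32125)) + 183) = -((-25776 + 66137) + 183) = -(40361 + 183) = -1*40544 = -40544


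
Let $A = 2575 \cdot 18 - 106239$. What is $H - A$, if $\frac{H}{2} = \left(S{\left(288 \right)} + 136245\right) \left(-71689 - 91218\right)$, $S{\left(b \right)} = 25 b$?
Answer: $-46736329341$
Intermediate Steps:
$A = -59889$ ($A = 46350 - 106239 = -59889$)
$H = -46736389230$ ($H = 2 \left(25 \cdot 288 + 136245\right) \left(-71689 - 91218\right) = 2 \left(7200 + 136245\right) \left(-162907\right) = 2 \cdot 143445 \left(-162907\right) = 2 \left(-23368194615\right) = -46736389230$)
$H - A = -46736389230 - -59889 = -46736389230 + 59889 = -46736329341$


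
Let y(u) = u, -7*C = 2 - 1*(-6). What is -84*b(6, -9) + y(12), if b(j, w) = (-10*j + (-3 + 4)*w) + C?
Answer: 5904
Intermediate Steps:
C = -8/7 (C = -(2 - 1*(-6))/7 = -(2 + 6)/7 = -1/7*8 = -8/7 ≈ -1.1429)
b(j, w) = -8/7 + w - 10*j (b(j, w) = (-10*j + (-3 + 4)*w) - 8/7 = (-10*j + 1*w) - 8/7 = (-10*j + w) - 8/7 = (w - 10*j) - 8/7 = -8/7 + w - 10*j)
-84*b(6, -9) + y(12) = -84*(-8/7 - 9 - 10*6) + 12 = -84*(-8/7 - 9 - 60) + 12 = -84*(-491/7) + 12 = 5892 + 12 = 5904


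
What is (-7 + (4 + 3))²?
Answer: 0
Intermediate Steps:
(-7 + (4 + 3))² = (-7 + 7)² = 0² = 0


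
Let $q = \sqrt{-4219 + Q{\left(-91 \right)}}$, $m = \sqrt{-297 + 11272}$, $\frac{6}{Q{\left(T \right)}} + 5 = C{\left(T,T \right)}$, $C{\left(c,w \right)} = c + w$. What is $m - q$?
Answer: $5 \sqrt{439} - \frac{i \sqrt{147535333}}{187} \approx 104.76 - 64.954 i$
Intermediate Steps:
$Q{\left(T \right)} = \frac{6}{-5 + 2 T}$ ($Q{\left(T \right)} = \frac{6}{-5 + \left(T + T\right)} = \frac{6}{-5 + 2 T}$)
$m = 5 \sqrt{439}$ ($m = \sqrt{10975} = 5 \sqrt{439} \approx 104.76$)
$q = \frac{i \sqrt{147535333}}{187}$ ($q = \sqrt{-4219 + \frac{6}{-5 + 2 \left(-91\right)}} = \sqrt{-4219 + \frac{6}{-5 - 182}} = \sqrt{-4219 + \frac{6}{-187}} = \sqrt{-4219 + 6 \left(- \frac{1}{187}\right)} = \sqrt{-4219 - \frac{6}{187}} = \sqrt{- \frac{788959}{187}} = \frac{i \sqrt{147535333}}{187} \approx 64.954 i$)
$m - q = 5 \sqrt{439} - \frac{i \sqrt{147535333}}{187}$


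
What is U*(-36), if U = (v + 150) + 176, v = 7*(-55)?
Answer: 2124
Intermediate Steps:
v = -385
U = -59 (U = (-385 + 150) + 176 = -235 + 176 = -59)
U*(-36) = -59*(-36) = 2124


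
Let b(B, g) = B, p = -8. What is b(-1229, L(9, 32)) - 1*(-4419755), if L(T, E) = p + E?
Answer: 4418526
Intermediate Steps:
L(T, E) = -8 + E
b(-1229, L(9, 32)) - 1*(-4419755) = -1229 - 1*(-4419755) = -1229 + 4419755 = 4418526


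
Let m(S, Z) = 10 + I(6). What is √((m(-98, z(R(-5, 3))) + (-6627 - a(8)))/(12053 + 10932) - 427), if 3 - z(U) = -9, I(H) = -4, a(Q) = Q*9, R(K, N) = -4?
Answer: 2*I*√56435576170/22985 ≈ 20.671*I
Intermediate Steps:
a(Q) = 9*Q
z(U) = 12 (z(U) = 3 - 1*(-9) = 3 + 9 = 12)
m(S, Z) = 6 (m(S, Z) = 10 - 4 = 6)
√((m(-98, z(R(-5, 3))) + (-6627 - a(8)))/(12053 + 10932) - 427) = √((6 + (-6627 - 9*8))/(12053 + 10932) - 427) = √((6 + (-6627 - 1*72))/22985 - 427) = √((6 + (-6627 - 72))*(1/22985) - 427) = √((6 - 6699)*(1/22985) - 427) = √(-6693*1/22985 - 427) = √(-6693/22985 - 427) = √(-9821288/22985) = 2*I*√56435576170/22985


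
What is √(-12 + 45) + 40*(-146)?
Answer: -5840 + √33 ≈ -5834.3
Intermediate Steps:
√(-12 + 45) + 40*(-146) = √33 - 5840 = -5840 + √33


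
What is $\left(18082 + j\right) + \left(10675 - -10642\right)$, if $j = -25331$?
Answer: $14068$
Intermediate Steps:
$\left(18082 + j\right) + \left(10675 - -10642\right) = \left(18082 - 25331\right) + \left(10675 - -10642\right) = -7249 + \left(10675 + 10642\right) = -7249 + 21317 = 14068$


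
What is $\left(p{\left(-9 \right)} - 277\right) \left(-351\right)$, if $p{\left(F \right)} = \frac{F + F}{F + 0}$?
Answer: $96525$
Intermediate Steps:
$p{\left(F \right)} = 2$ ($p{\left(F \right)} = \frac{2 F}{F} = 2$)
$\left(p{\left(-9 \right)} - 277\right) \left(-351\right) = \left(2 - 277\right) \left(-351\right) = \left(-275\right) \left(-351\right) = 96525$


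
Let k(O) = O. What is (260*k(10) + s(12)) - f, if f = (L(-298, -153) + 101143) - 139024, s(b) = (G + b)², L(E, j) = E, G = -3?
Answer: 40860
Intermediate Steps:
s(b) = (-3 + b)²
f = -38179 (f = (-298 + 101143) - 139024 = 100845 - 139024 = -38179)
(260*k(10) + s(12)) - f = (260*10 + (-3 + 12)²) - 1*(-38179) = (2600 + 9²) + 38179 = (2600 + 81) + 38179 = 2681 + 38179 = 40860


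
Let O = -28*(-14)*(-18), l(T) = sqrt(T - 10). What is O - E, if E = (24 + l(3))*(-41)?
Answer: -6072 + 41*I*sqrt(7) ≈ -6072.0 + 108.48*I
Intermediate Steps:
l(T) = sqrt(-10 + T)
O = -7056 (O = 392*(-18) = -7056)
E = -984 - 41*I*sqrt(7) (E = (24 + sqrt(-10 + 3))*(-41) = (24 + sqrt(-7))*(-41) = (24 + I*sqrt(7))*(-41) = -984 - 41*I*sqrt(7) ≈ -984.0 - 108.48*I)
O - E = -7056 - (-984 - 41*I*sqrt(7)) = -7056 + (984 + 41*I*sqrt(7)) = -6072 + 41*I*sqrt(7)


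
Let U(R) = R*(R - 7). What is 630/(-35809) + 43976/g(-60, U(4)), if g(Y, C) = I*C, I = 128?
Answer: -196963033/6875328 ≈ -28.648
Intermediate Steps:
U(R) = R*(-7 + R)
g(Y, C) = 128*C
630/(-35809) + 43976/g(-60, U(4)) = 630/(-35809) + 43976/((128*(4*(-7 + 4)))) = 630*(-1/35809) + 43976/((128*(4*(-3)))) = -630/35809 + 43976/((128*(-12))) = -630/35809 + 43976/(-1536) = -630/35809 + 43976*(-1/1536) = -630/35809 - 5497/192 = -196963033/6875328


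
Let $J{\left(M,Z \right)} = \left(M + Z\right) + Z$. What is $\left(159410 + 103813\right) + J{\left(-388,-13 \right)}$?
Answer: $262809$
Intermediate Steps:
$J{\left(M,Z \right)} = M + 2 Z$
$\left(159410 + 103813\right) + J{\left(-388,-13 \right)} = \left(159410 + 103813\right) + \left(-388 + 2 \left(-13\right)\right) = 263223 - 414 = 262809$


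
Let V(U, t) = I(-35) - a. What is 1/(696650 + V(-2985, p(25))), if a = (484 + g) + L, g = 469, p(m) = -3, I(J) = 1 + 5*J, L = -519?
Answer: 1/696042 ≈ 1.4367e-6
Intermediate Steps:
a = 434 (a = (484 + 469) - 519 = 953 - 519 = 434)
V(U, t) = -608 (V(U, t) = (1 + 5*(-35)) - 1*434 = (1 - 175) - 434 = -174 - 434 = -608)
1/(696650 + V(-2985, p(25))) = 1/(696650 - 608) = 1/696042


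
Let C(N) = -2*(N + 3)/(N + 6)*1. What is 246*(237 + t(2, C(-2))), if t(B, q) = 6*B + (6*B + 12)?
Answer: 67158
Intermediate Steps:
C(N) = -2*(3 + N)/(6 + N) (C(N) = -2*(3 + N)/(6 + N)*1 = -2*(3 + N)/(6 + N))
t(B, q) = 12 + 12*B (t(B, q) = 6*B + (12 + 6*B) = 12 + 12*B)
246*(237 + t(2, C(-2))) = 246*(237 + (12 + 12*2)) = 246*(237 + (12 + 24)) = 246*(237 + 36) = 246*273 = 67158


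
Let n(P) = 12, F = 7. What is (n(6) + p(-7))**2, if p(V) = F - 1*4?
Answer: 225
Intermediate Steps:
p(V) = 3 (p(V) = 7 - 1*4 = 7 - 4 = 3)
(n(6) + p(-7))**2 = (12 + 3)**2 = 15**2 = 225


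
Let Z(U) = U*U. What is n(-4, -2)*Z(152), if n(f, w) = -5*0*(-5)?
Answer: 0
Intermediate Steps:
Z(U) = U**2
n(f, w) = 0 (n(f, w) = 0*(-5) = 0)
n(-4, -2)*Z(152) = 0*152**2 = 0*23104 = 0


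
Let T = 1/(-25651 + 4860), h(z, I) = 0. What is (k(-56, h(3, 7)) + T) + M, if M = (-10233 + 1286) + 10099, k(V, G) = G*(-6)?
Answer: 23951231/20791 ≈ 1152.0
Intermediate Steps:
k(V, G) = -6*G
M = 1152 (M = -8947 + 10099 = 1152)
T = -1/20791 (T = 1/(-20791) = -1/20791 ≈ -4.8098e-5)
(k(-56, h(3, 7)) + T) + M = (-6*0 - 1/20791) + 1152 = (0 - 1/20791) + 1152 = -1/20791 + 1152 = 23951231/20791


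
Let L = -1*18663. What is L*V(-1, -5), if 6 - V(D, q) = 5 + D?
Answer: -37326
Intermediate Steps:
V(D, q) = 1 - D (V(D, q) = 6 - (5 + D) = 6 + (-5 - D) = 1 - D)
L = -18663
L*V(-1, -5) = -18663*(1 - 1*(-1)) = -18663*(1 + 1) = -18663*2 = -37326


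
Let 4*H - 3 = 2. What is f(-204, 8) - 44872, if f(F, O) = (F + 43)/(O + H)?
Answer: -1660908/37 ≈ -44889.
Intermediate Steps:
H = 5/4 (H = ¾ + (¼)*2 = ¾ + ½ = 5/4 ≈ 1.2500)
f(F, O) = (43 + F)/(5/4 + O) (f(F, O) = (F + 43)/(O + 5/4) = (43 + F)/(5/4 + O))
f(-204, 8) - 44872 = 4*(43 - 204)/(5 + 4*8) - 44872 = 4*(-161)/(5 + 32) - 44872 = 4*(-161)/37 - 44872 = 4*(1/37)*(-161) - 44872 = -644/37 - 44872 = -1660908/37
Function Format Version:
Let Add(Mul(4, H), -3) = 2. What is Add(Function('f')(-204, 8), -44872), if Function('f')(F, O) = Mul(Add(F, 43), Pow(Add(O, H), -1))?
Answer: Rational(-1660908, 37) ≈ -44889.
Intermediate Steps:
H = Rational(5, 4) (H = Add(Rational(3, 4), Mul(Rational(1, 4), 2)) = Add(Rational(3, 4), Rational(1, 2)) = Rational(5, 4) ≈ 1.2500)
Function('f')(F, O) = Mul(Pow(Add(Rational(5, 4), O), -1), Add(43, F)) (Function('f')(F, O) = Mul(Add(F, 43), Pow(Add(O, Rational(5, 4)), -1)) = Mul(Add(43, F), Pow(Add(Rational(5, 4), O), -1)) = Mul(Pow(Add(Rational(5, 4), O), -1), Add(43, F)))
Add(Function('f')(-204, 8), -44872) = Add(Mul(4, Pow(Add(5, Mul(4, 8)), -1), Add(43, -204)), -44872) = Add(Mul(4, Pow(Add(5, 32), -1), -161), -44872) = Add(Mul(4, Pow(37, -1), -161), -44872) = Add(Mul(4, Rational(1, 37), -161), -44872) = Add(Rational(-644, 37), -44872) = Rational(-1660908, 37)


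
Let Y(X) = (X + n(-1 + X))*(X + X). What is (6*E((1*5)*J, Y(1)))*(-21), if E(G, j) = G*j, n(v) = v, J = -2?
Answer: 2520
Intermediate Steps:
Y(X) = 2*X*(-1 + 2*X) (Y(X) = (X + (-1 + X))*(X + X) = (-1 + 2*X)*(2*X) = 2*X*(-1 + 2*X))
(6*E((1*5)*J, Y(1)))*(-21) = (6*(((1*5)*(-2))*(2*1*(-1 + 2*1))))*(-21) = (6*((5*(-2))*(2*1*(-1 + 2))))*(-21) = (6*(-20))*(-21) = -120*(-21) = 2520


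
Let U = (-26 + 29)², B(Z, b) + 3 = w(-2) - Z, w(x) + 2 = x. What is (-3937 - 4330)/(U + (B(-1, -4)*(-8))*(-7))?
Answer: 8267/327 ≈ 25.281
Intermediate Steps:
w(x) = -2 + x
B(Z, b) = -7 - Z (B(Z, b) = -3 + ((-2 - 2) - Z) = -3 + (-4 - Z) = -7 - Z)
U = 9 (U = 3² = 9)
(-3937 - 4330)/(U + (B(-1, -4)*(-8))*(-7)) = (-3937 - 4330)/(9 + ((-7 - 1*(-1))*(-8))*(-7)) = -8267/(9 + ((-7 + 1)*(-8))*(-7)) = -8267/(9 - 6*(-8)*(-7)) = -8267/(9 + 48*(-7)) = -8267/(9 - 336) = -8267/(-327) = -8267*(-1/327) = 8267/327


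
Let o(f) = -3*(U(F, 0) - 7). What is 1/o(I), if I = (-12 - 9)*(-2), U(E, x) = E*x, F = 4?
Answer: 1/21 ≈ 0.047619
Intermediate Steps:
I = 42 (I = -21*(-2) = 42)
o(f) = 21 (o(f) = -3*(4*0 - 7) = -3*(0 - 7) = -3*(-7) = 21)
1/o(I) = 1/21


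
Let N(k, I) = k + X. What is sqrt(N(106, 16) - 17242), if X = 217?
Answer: I*sqrt(16919) ≈ 130.07*I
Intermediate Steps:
N(k, I) = 217 + k (N(k, I) = k + 217 = 217 + k)
sqrt(N(106, 16) - 17242) = sqrt((217 + 106) - 17242) = sqrt(323 - 17242) = sqrt(-16919) = I*sqrt(16919)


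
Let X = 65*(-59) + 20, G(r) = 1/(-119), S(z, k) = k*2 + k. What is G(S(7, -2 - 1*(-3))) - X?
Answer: 453984/119 ≈ 3815.0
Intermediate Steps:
S(z, k) = 3*k (S(z, k) = 2*k + k = 3*k)
G(r) = -1/119
X = -3815 (X = -3835 + 20 = -3815)
G(S(7, -2 - 1*(-3))) - X = -1/119 - 1*(-3815) = -1/119 + 3815 = 453984/119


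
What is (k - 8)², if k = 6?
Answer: 4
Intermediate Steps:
(k - 8)² = (6 - 8)² = (-2)² = 4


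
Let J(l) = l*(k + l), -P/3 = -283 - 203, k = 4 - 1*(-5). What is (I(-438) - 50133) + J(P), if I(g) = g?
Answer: 2088315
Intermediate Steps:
k = 9 (k = 4 + 5 = 9)
P = 1458 (P = -3*(-283 - 203) = -3*(-486) = 1458)
J(l) = l*(9 + l)
(I(-438) - 50133) + J(P) = (-438 - 50133) + 1458*(9 + 1458) = -50571 + 1458*1467 = -50571 + 2138886 = 2088315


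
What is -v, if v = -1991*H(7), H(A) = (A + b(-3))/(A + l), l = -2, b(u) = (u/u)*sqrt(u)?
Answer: 13937/5 + 1991*I*sqrt(3)/5 ≈ 2787.4 + 689.7*I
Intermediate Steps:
b(u) = sqrt(u) (b(u) = 1*sqrt(u) = sqrt(u))
H(A) = (A + I*sqrt(3))/(-2 + A) (H(A) = (A + sqrt(-3))/(A - 2) = (A + I*sqrt(3))/(-2 + A))
v = -13937/5 - 1991*I*sqrt(3)/5 (v = -1991*(7 + I*sqrt(3))/(-2 + 7) = -1991*(7 + I*sqrt(3))/5 = -1991*(7/5 + I*sqrt(3)/5) = -13937/5 - 1991*I*sqrt(3)/5 ≈ -2787.4 - 689.7*I)
-v = -(-13937/5 - 1991*I*sqrt(3)/5) = 13937/5 + 1991*I*sqrt(3)/5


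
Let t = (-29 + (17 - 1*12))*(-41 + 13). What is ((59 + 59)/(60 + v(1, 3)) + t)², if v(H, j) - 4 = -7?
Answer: 1476250084/3249 ≈ 4.5437e+5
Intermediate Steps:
v(H, j) = -3 (v(H, j) = 4 - 7 = -3)
t = 672 (t = (-29 + (17 - 12))*(-28) = (-29 + 5)*(-28) = -24*(-28) = 672)
((59 + 59)/(60 + v(1, 3)) + t)² = ((59 + 59)/(60 - 3) + 672)² = (118/57 + 672)² = (38422/57)² = 1476250084/3249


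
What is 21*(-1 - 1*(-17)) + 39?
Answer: 375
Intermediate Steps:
21*(-1 - 1*(-17)) + 39 = 21*(-1 + 17) + 39 = 21*16 + 39 = 336 + 39 = 375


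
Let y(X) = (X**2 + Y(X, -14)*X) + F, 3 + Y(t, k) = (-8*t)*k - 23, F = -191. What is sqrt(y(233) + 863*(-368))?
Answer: 2*sqrt(1452706) ≈ 2410.6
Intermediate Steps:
Y(t, k) = -26 - 8*k*t (Y(t, k) = -3 + ((-8*t)*k - 23) = -3 + (-8*k*t - 23) = -3 + (-23 - 8*k*t) = -26 - 8*k*t)
y(X) = -191 + X**2 + X*(-26 + 112*X) (y(X) = (X**2 + (-26 - 8*(-14)*X)*X) - 191 = (X**2 + (-26 + 112*X)*X) - 191 = (X**2 + X*(-26 + 112*X)) - 191 = -191 + X**2 + X*(-26 + 112*X))
sqrt(y(233) + 863*(-368)) = sqrt((-191 - 26*233 + 113*233**2) + 863*(-368)) = sqrt((-191 - 6058 + 113*54289) - 317584) = sqrt((-191 - 6058 + 6134657) - 317584) = sqrt(6128408 - 317584) = sqrt(5810824) = 2*sqrt(1452706)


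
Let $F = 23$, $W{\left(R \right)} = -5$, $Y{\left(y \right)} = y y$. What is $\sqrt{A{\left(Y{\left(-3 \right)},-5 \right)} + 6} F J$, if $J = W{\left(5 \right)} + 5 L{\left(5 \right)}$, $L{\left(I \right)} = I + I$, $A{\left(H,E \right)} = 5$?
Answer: $1035 \sqrt{11} \approx 3432.7$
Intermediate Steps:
$Y{\left(y \right)} = y^{2}$
$L{\left(I \right)} = 2 I$
$J = 45$ ($J = -5 + 5 \cdot 2 \cdot 5 = -5 + 5 \cdot 10 = -5 + 50 = 45$)
$\sqrt{A{\left(Y{\left(-3 \right)},-5 \right)} + 6} F J = \sqrt{5 + 6} \cdot 23 \cdot 45 = \sqrt{11} \cdot 23 \cdot 45 = 23 \sqrt{11} \cdot 45 = 1035 \sqrt{11}$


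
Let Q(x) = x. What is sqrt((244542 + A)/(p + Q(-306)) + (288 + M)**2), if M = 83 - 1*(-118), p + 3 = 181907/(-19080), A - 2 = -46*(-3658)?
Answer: 3*sqrt(976074859854443521)/6077627 ≈ 487.67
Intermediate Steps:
A = 168270 (A = 2 - 46*(-3658) = 2 + 168268 = 168270)
p = -239147/19080 (p = -3 + 181907/(-19080) = -3 + 181907*(-1/19080) = -3 - 181907/19080 = -239147/19080 ≈ -12.534)
M = 201 (M = 83 + 118 = 201)
sqrt((244542 + A)/(p + Q(-306)) + (288 + M)**2) = sqrt((244542 + 168270)/(-239147/19080 - 306) + (288 + 201)**2) = sqrt(412812/(-6077627/19080) + 489**2) = sqrt(412812*(-19080/6077627) + 239121) = sqrt(-7876452960/6077627 + 239121) = sqrt(1445411792907/6077627) = 3*sqrt(976074859854443521)/6077627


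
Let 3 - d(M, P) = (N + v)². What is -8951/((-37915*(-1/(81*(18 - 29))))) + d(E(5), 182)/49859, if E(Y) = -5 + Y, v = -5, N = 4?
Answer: 397642602749/1890403985 ≈ 210.35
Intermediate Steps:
d(M, P) = 2 (d(M, P) = 3 - (4 - 5)² = 3 - 1*(-1)² = 3 - 1*1 = 3 - 1 = 2)
-8951/((-37915*(-1/(81*(18 - 29))))) + d(E(5), 182)/49859 = -8951/((-37915*(-1/(81*(18 - 29))))) + 2/49859 = -8951/((-37915/((-11*(-81))))) + 2*(1/49859) = -8951/((-37915/891)) + 2/49859 = -8951/((-37915*1/891)) + 2/49859 = -8951/(-37915/891) + 2/49859 = -8951*(-891/37915) + 2/49859 = 7975341/37915 + 2/49859 = 397642602749/1890403985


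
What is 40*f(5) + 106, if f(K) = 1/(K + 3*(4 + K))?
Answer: 429/4 ≈ 107.25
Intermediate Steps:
f(K) = 1/(12 + 4*K) (f(K) = 1/(K + (12 + 3*K)) = 1/(12 + 4*K))
40*f(5) + 106 = 40*(1/(4*(3 + 5))) + 106 = 40*((¼)/8) + 106 = 40*((¼)*(⅛)) + 106 = 40*(1/32) + 106 = 5/4 + 106 = 429/4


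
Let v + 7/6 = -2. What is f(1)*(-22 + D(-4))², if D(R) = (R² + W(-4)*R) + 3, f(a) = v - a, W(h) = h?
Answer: -4225/6 ≈ -704.17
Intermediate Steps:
v = -19/6 (v = -7/6 - 2 = -19/6 ≈ -3.1667)
f(a) = -19/6 - a
D(R) = 3 + R² - 4*R (D(R) = (R² - 4*R) + 3 = 3 + R² - 4*R)
f(1)*(-22 + D(-4))² = (-19/6 - 1*1)*(-22 + (3 + (-4)² - 4*(-4)))² = (-19/6 - 1)*(-22 + (3 + 16 + 16))² = -25*(-22 + 35)²/6 = -25/6*13² = -25/6*169 = -4225/6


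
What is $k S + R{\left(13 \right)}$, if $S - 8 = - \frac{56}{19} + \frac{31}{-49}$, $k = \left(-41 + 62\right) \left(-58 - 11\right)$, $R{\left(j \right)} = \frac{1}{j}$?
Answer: $- \frac{11073332}{1729} \approx -6404.5$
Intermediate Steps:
$k = -1449$ ($k = 21 \left(-69\right) = -1449$)
$S = \frac{4115}{931}$ ($S = 8 + \left(- \frac{56}{19} + \frac{31}{-49}\right) = 8 + \left(\left(-56\right) \frac{1}{19} + 31 \left(- \frac{1}{49}\right)\right) = 8 - \frac{3333}{931} = \frac{4115}{931} \approx 4.42$)
$k S + R{\left(13 \right)} = \left(-1449\right) \frac{4115}{931} + \frac{1}{13} = - \frac{851805}{133} + \frac{1}{13} = - \frac{11073332}{1729}$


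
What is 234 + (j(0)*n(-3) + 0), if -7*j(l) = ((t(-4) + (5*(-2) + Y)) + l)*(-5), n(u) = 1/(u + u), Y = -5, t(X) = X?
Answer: 9923/42 ≈ 236.26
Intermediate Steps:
n(u) = 1/(2*u)
j(l) = -95/7 + 5*l/7 (j(l) = -((-4 + (5*(-2) - 5)) + l)*(-5)/7 = -((-4 + (-10 - 5)) + l)*(-5)/7 = -((-4 - 15) + l)*(-5)/7 = -(-19 + l)*(-5)/7 = -(95 - 5*l)/7 = -95/7 + 5*l/7)
234 + (j(0)*n(-3) + 0) = 234 + ((-95/7 + (5/7)*0)*((1/2)/(-3)) + 0) = 234 + ((-95/7 + 0)*((1/2)*(-1/3)) + 0) = 234 + (-95/7*(-1/6) + 0) = 234 + (95/42 + 0) = 234 + 95/42 = 9923/42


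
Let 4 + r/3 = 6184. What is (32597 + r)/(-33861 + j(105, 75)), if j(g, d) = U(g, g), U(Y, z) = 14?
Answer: -51137/33847 ≈ -1.5108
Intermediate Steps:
r = 18540 (r = -12 + 3*6184 = -12 + 18552 = 18540)
j(g, d) = 14
(32597 + r)/(-33861 + j(105, 75)) = (32597 + 18540)/(-33861 + 14) = 51137/(-33847) = 51137*(-1/33847) = -51137/33847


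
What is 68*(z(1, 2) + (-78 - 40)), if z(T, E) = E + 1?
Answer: -7820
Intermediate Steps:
z(T, E) = 1 + E
68*(z(1, 2) + (-78 - 40)) = 68*((1 + 2) + (-78 - 40)) = 68*(3 - 118) = 68*(-115) = -7820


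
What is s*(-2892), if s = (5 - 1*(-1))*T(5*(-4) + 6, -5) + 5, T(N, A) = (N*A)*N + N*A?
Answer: 15775860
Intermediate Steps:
T(N, A) = A*N + A*N² (T(N, A) = (A*N)*N + A*N = A*N² + A*N = A*N + A*N²)
s = -5455 (s = (5 - 1*(-1))*(-5*(5*(-4) + 6)*(1 + (5*(-4) + 6))) + 5 = (5 + 1)*(-5*(-20 + 6)*(1 + (-20 + 6))) + 5 = 6*(-5*(-14)*(1 - 14)) + 5 = 6*(-5*(-14)*(-13)) + 5 = 6*(-910) + 5 = -5460 + 5 = -5455)
s*(-2892) = -5455*(-2892) = 15775860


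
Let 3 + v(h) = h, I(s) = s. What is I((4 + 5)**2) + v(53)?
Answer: 131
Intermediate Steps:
v(h) = -3 + h
I((4 + 5)**2) + v(53) = (4 + 5)**2 + (-3 + 53) = 9**2 + 50 = 81 + 50 = 131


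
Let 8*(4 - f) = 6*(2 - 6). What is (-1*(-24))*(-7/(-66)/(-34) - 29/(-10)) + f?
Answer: 71551/935 ≈ 76.525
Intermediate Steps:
f = 7 (f = 4 - 3*(2 - 6)/4 = 4 - 3*(-4)/4 = 4 - ⅛*(-24) = 4 + 3 = 7)
(-1*(-24))*(-7/(-66)/(-34) - 29/(-10)) + f = (-1*(-24))*(-7/(-66)/(-34) - 29/(-10)) + 7 = 24*(-7*(-1/66)*(-1/34) - 29*(-⅒)) + 7 = 24*((7/66)*(-1/34) + 29/10) + 7 = 24*(-7/2244 + 29/10) + 7 = 24*(32503/11220) + 7 = 65006/935 + 7 = 71551/935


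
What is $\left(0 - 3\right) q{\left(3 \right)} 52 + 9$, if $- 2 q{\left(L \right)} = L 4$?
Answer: $945$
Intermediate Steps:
$q{\left(L \right)} = - 2 L$ ($q{\left(L \right)} = - \frac{L 4}{2} = - \frac{4 L}{2} = - 2 L$)
$\left(0 - 3\right) q{\left(3 \right)} 52 + 9 = \left(0 - 3\right) \left(\left(-2\right) 3\right) 52 + 9 = \left(-3\right) \left(-6\right) 52 + 9 = 18 \cdot 52 + 9 = 936 + 9 = 945$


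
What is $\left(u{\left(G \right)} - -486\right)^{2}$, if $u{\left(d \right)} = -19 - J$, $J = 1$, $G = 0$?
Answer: $217156$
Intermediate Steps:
$u{\left(d \right)} = -20$ ($u{\left(d \right)} = -19 - 1 = -20$)
$\left(u{\left(G \right)} - -486\right)^{2} = \left(-20 - -486\right)^{2} = \left(-20 + 486\right)^{2} = 466^{2} = 217156$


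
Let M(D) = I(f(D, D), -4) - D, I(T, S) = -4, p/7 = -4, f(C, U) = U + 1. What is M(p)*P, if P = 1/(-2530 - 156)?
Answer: -12/1343 ≈ -0.0089352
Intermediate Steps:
f(C, U) = 1 + U
p = -28 (p = 7*(-4) = -28)
P = -1/2686 (P = 1/(-2686) = -1/2686 ≈ -0.00037230)
M(D) = -4 - D
M(p)*P = (-4 - 1*(-28))*(-1/2686) = (-4 + 28)*(-1/2686) = 24*(-1/2686) = -12/1343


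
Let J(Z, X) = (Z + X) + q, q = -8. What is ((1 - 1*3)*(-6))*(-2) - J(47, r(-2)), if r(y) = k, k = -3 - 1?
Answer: -59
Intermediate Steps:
k = -4
r(y) = -4
J(Z, X) = -8 + X + Z (J(Z, X) = (Z + X) - 8 = (X + Z) - 8 = -8 + X + Z)
((1 - 1*3)*(-6))*(-2) - J(47, r(-2)) = ((1 - 1*3)*(-6))*(-2) - (-8 - 4 + 47) = ((1 - 3)*(-6))*(-2) - 1*35 = -2*(-6)*(-2) - 35 = 12*(-2) - 35 = -24 - 35 = -59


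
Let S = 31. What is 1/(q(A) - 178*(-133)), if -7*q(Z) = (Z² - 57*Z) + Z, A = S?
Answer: 7/166493 ≈ 4.2044e-5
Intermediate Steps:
A = 31
q(Z) = 8*Z - Z²/7 (q(Z) = -((Z² - 57*Z) + Z)/7 = -(Z² - 56*Z)/7 = 8*Z - Z²/7)
1/(q(A) - 178*(-133)) = 1/((⅐)*31*(56 - 1*31) - 178*(-133)) = 1/((⅐)*31*(56 - 31) + 23674) = 1/((⅐)*31*25 + 23674) = 1/(775/7 + 23674) = 1/(166493/7) = 7/166493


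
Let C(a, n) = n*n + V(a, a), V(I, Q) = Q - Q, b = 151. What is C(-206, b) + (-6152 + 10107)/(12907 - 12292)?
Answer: 2805314/123 ≈ 22807.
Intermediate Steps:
V(I, Q) = 0
C(a, n) = n² (C(a, n) = n*n + 0 = n² + 0 = n²)
C(-206, b) + (-6152 + 10107)/(12907 - 12292) = 151² + (-6152 + 10107)/(12907 - 12292) = 22801 + 3955/615 = 22801 + 3955*(1/615) = 22801 + 791/123 = 2805314/123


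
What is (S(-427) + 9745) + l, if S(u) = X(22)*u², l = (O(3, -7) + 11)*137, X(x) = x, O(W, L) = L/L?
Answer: 4022627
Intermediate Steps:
O(W, L) = 1
l = 1644 (l = (1 + 11)*137 = 12*137 = 1644)
S(u) = 22*u²
(S(-427) + 9745) + l = (22*(-427)² + 9745) + 1644 = (22*182329 + 9745) + 1644 = (4011238 + 9745) + 1644 = 4020983 + 1644 = 4022627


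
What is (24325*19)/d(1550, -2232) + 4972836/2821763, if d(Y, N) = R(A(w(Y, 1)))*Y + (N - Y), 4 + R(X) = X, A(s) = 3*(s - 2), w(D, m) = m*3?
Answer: -1277633152973/15045640316 ≈ -84.917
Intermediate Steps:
w(D, m) = 3*m
A(s) = -6 + 3*s (A(s) = 3*(-2 + s) = -6 + 3*s)
R(X) = -4 + X
d(Y, N) = N - 2*Y (d(Y, N) = (-4 + (-6 + 3*(3*1)))*Y + (N - Y) = (-4 + (-6 + 3*3))*Y + (N - Y) = (-4 + (-6 + 9))*Y + (N - Y) = (-4 + 3)*Y + (N - Y) = -Y + (N - Y) = N - 2*Y)
(24325*19)/d(1550, -2232) + 4972836/2821763 = (24325*19)/(-2232 - 2*1550) + 4972836/2821763 = 462175/(-2232 - 3100) + 4972836*(1/2821763) = 462175/(-5332) + 4972836/2821763 = 462175*(-1/5332) + 4972836/2821763 = -462175/5332 + 4972836/2821763 = -1277633152973/15045640316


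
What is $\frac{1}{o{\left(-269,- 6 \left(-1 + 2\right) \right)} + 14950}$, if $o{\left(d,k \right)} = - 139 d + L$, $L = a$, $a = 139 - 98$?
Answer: $\frac{1}{52382} \approx 1.9091 \cdot 10^{-5}$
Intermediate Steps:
$a = 41$
$L = 41$
$o{\left(d,k \right)} = 41 - 139 d$ ($o{\left(d,k \right)} = - 139 d + 41 = 41 - 139 d$)
$\frac{1}{o{\left(-269,- 6 \left(-1 + 2\right) \right)} + 14950} = \frac{1}{\left(41 - -37391\right) + 14950} = \frac{1}{\left(41 + 37391\right) + 14950} = \frac{1}{37432 + 14950} = \frac{1}{52382}$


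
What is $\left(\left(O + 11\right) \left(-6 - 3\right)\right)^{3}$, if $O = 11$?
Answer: $-7762392$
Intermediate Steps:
$\left(\left(O + 11\right) \left(-6 - 3\right)\right)^{3} = \left(\left(11 + 11\right) \left(-6 - 3\right)\right)^{3} = \left(22 \left(-9\right)\right)^{3} = \left(-198\right)^{3} = -7762392$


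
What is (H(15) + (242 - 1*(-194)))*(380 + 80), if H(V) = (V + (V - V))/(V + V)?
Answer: 200790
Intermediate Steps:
H(V) = 1/2 (H(V) = (V + 0)/((2*V)) = V*(1/(2*V)) = 1/2)
(H(15) + (242 - 1*(-194)))*(380 + 80) = (1/2 + (242 - 1*(-194)))*(380 + 80) = (1/2 + (242 + 194))*460 = (1/2 + 436)*460 = (873/2)*460 = 200790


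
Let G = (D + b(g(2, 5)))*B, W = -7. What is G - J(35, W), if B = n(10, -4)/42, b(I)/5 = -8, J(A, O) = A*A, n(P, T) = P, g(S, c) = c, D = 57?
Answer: -25640/21 ≈ -1221.0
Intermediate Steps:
J(A, O) = A²
b(I) = -40 (b(I) = 5*(-8) = -40)
B = 5/21 (B = 10/42 = 10*(1/42) = 5/21 ≈ 0.23810)
G = 85/21 (G = (57 - 40)*(5/21) = 17*(5/21) = 85/21 ≈ 4.0476)
G - J(35, W) = 85/21 - 1*35² = 85/21 - 1*1225 = 85/21 - 1225 = -25640/21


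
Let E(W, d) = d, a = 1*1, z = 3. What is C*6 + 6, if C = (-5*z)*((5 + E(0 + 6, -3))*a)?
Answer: -174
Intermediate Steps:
a = 1
C = -30 (C = (-5*3)*((5 - 3)*1) = -30 ≈ -30.000)
C*6 + 6 = -30*6 + 6 = -180 + 6 = -174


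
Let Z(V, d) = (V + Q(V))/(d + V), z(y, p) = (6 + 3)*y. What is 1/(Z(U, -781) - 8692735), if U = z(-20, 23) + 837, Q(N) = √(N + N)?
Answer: -133659574828/1161867972372639895 + 372*√146/1161867972372639895 ≈ -1.1504e-7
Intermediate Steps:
Q(N) = √2*√N (Q(N) = √(2*N) = √2*√N)
z(y, p) = 9*y
U = 657 (U = 9*(-20) + 837 = -180 + 837 = 657)
Z(V, d) = (V + √2*√V)/(V + d) (Z(V, d) = (V + √2*√V)/(d + V) = (V + √2*√V)/(V + d))
1/(Z(U, -781) - 8692735) = 1/((657 + √2*√657)/(657 - 781) - 8692735) = 1/((657 + √2*(3*√73))/(-124) - 8692735) = 1/(-(657 + 3*√146)/124 - 8692735) = 1/((-657/124 - 3*√146/124) - 8692735) = 1/(-1077899797/124 - 3*√146/124)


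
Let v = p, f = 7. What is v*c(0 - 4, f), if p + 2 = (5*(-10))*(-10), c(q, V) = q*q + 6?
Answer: 10956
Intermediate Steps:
c(q, V) = 6 + q**2 (c(q, V) = q**2 + 6 = 6 + q**2)
p = 498 (p = -2 + (5*(-10))*(-10) = -2 - 50*(-10) = -2 + 500 = 498)
v = 498
v*c(0 - 4, f) = 498*(6 + (0 - 4)**2) = 498*(6 + (-4)**2) = 498*(6 + 16) = 498*22 = 10956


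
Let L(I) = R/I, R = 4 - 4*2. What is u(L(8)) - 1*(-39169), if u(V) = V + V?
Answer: 39168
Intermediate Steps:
R = -4 (R = 4 - 8 = -4)
L(I) = -4/I
u(V) = 2*V
u(L(8)) - 1*(-39169) = 2*(-4/8) - 1*(-39169) = 2*(-4*⅛) + 39169 = 2*(-½) + 39169 = -1 + 39169 = 39168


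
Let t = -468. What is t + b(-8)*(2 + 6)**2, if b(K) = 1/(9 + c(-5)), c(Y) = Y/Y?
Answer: -2308/5 ≈ -461.60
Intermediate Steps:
c(Y) = 1
b(K) = 1/10 (b(K) = 1/(9 + 1) = 1/10)
t + b(-8)*(2 + 6)**2 = -468 + (2 + 6)**2/10 = -468 + (1/10)*8**2 = -468 + (1/10)*64 = -468 + 32/5 = -2308/5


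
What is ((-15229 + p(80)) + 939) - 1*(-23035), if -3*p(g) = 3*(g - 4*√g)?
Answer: 8665 + 16*√5 ≈ 8700.8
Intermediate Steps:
p(g) = -g + 4*√g (p(g) = -(g - 4*√g) = -(-12*√g + 3*g)/3 = -g + 4*√g)
((-15229 + p(80)) + 939) - 1*(-23035) = ((-15229 + (-1*80 + 4*√80)) + 939) - 1*(-23035) = ((-15229 + (-80 + 4*(4*√5))) + 939) + 23035 = ((-15229 + (-80 + 16*√5)) + 939) + 23035 = ((-15309 + 16*√5) + 939) + 23035 = (-14370 + 16*√5) + 23035 = 8665 + 16*√5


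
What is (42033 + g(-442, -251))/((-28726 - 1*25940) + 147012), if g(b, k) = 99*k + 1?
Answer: 17185/92346 ≈ 0.18609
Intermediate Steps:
g(b, k) = 1 + 99*k
(42033 + g(-442, -251))/((-28726 - 1*25940) + 147012) = (42033 + (1 + 99*(-251)))/((-28726 - 1*25940) + 147012) = (42033 + (1 - 24849))/((-28726 - 25940) + 147012) = (42033 - 24848)/(-54666 + 147012) = 17185/92346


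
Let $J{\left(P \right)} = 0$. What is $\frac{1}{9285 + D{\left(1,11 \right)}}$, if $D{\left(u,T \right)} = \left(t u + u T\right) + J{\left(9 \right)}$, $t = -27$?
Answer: $\frac{1}{9269} \approx 0.00010789$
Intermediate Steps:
$D{\left(u,T \right)} = - 27 u + T u$ ($D{\left(u,T \right)} = \left(- 27 u + u T\right) + 0 = \left(- 27 u + T u\right) + 0 = - 27 u + T u$)
$\frac{1}{9285 + D{\left(1,11 \right)}} = \frac{1}{9285 + 1 \left(-27 + 11\right)} = \frac{1}{9285 + 1 \left(-16\right)} = \frac{1}{9285 - 16} = \frac{1}{9269}$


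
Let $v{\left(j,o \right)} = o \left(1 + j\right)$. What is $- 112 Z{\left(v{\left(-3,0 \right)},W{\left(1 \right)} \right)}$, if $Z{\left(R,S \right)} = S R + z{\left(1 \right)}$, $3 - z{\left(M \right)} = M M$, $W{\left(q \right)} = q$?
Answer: $-224$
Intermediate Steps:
$z{\left(M \right)} = 3 - M^{2}$ ($z{\left(M \right)} = 3 - M M = 3 - M^{2}$)
$Z{\left(R,S \right)} = 2 + R S$ ($Z{\left(R,S \right)} = S R + \left(3 - 1^{2}\right) = R S + \left(3 - 1\right) = R S + 2 = 2 + R S$)
$- 112 Z{\left(v{\left(-3,0 \right)},W{\left(1 \right)} \right)} = - 112 \left(2 + 0 \left(1 - 3\right) 1\right) = - 112 \left(2 + 0 \left(-2\right) 1\right) = - 112 \left(2 + 0 \cdot 1\right) = - 112 \left(2 + 0\right) = \left(-112\right) 2 = -224$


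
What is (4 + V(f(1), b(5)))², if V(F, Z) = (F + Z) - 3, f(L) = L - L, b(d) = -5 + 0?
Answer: 16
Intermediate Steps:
b(d) = -5
f(L) = 0
V(F, Z) = -3 + F + Z
(4 + V(f(1), b(5)))² = (4 + (-3 + 0 - 5))² = (4 - 8)² = (-4)² = 16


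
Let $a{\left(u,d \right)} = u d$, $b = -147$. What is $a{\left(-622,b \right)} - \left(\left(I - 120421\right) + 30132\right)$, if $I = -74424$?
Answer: $256147$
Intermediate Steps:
$a{\left(u,d \right)} = d u$
$a{\left(-622,b \right)} - \left(\left(I - 120421\right) + 30132\right) = \left(-147\right) \left(-622\right) - \left(\left(-74424 - 120421\right) + 30132\right) = 91434 - \left(-194845 + 30132\right) = 91434 - -164713 = 91434 + 164713 = 256147$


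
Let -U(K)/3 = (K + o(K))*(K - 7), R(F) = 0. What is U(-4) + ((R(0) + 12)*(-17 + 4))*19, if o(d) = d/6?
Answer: -3118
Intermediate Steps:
o(d) = d/6 (o(d) = d*(1/6) = d/6)
U(K) = -7*K*(-7 + K)/2 (U(K) = -3*(K + K/6)*(K - 7) = -3*7*K/6*(-7 + K) = -7*K*(-7 + K)/2)
U(-4) + ((R(0) + 12)*(-17 + 4))*19 = (7/2)*(-4)*(7 - 1*(-4)) + ((0 + 12)*(-17 + 4))*19 = (7/2)*(-4)*(7 + 4) + (12*(-13))*19 = (7/2)*(-4)*11 - 156*19 = -154 - 2964 = -3118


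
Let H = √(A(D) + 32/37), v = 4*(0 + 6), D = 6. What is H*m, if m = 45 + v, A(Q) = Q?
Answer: 69*√9398/37 ≈ 180.79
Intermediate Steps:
v = 24 (v = 4*6 = 24)
H = √9398/37 (H = √(6 + 32/37) = √(254/37) = √9398/37 ≈ 2.6201)
m = 69 (m = 45 + 24 = 69)
H*m = (√9398/37)*69 = 69*√9398/37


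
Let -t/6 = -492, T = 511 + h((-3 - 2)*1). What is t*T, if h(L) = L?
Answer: 1493712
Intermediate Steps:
T = 506 (T = 511 + (-3 - 2)*1 = 511 - 5*1 = 511 - 5 = 506)
t = 2952 (t = -6*(-492) = 2952)
t*T = 2952*506 = 1493712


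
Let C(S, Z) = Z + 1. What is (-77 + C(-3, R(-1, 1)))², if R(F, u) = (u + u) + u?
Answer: 5329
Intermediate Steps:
R(F, u) = 3*u (R(F, u) = 2*u + u = 3*u)
C(S, Z) = 1 + Z
(-77 + C(-3, R(-1, 1)))² = (-77 + (1 + 3*1))² = (-77 + (1 + 3))² = (-77 + 4)² = (-73)² = 5329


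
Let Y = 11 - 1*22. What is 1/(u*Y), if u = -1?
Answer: 1/11 ≈ 0.090909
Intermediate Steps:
Y = -11 (Y = 11 - 22 = -11)
1/(u*Y) = 1/(-1*(-11)) = 1/11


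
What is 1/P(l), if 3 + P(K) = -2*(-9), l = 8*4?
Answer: 1/15 ≈ 0.066667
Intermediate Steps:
l = 32
P(K) = 15 (P(K) = -3 - 2*(-9) = -3 + 18 = 15)
1/P(l) = 1/15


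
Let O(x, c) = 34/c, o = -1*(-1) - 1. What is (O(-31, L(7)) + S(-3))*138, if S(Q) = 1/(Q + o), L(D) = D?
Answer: 4370/7 ≈ 624.29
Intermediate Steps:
o = 0 (o = 1 - 1 = 0)
S(Q) = 1/Q (S(Q) = 1/(Q + 0) = 1/Q)
(O(-31, L(7)) + S(-3))*138 = (34/7 + 1/(-3))*138 = (34*(1/7) - 1/3)*138 = (34/7 - 1/3)*138 = (95/21)*138 = 4370/7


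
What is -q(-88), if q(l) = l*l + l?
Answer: -7656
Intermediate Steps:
q(l) = l + l² (q(l) = l² + l = l + l²)
-q(-88) = -(-88)*(1 - 88) = -(-88)*(-87) = -1*7656 = -7656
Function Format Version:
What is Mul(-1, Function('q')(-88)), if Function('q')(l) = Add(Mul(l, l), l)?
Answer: -7656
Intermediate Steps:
Function('q')(l) = Add(l, Pow(l, 2)) (Function('q')(l) = Add(Pow(l, 2), l) = Add(l, Pow(l, 2)))
Mul(-1, Function('q')(-88)) = Mul(-1, Mul(-88, Add(1, -88))) = Mul(-1, Mul(-88, -87)) = Mul(-1, 7656) = -7656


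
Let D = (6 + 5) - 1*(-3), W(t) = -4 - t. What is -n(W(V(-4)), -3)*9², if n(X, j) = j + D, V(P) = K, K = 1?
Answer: -891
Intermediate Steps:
V(P) = 1
D = 14 (D = 11 + 3 = 14)
n(X, j) = 14 + j (n(X, j) = j + 14 = 14 + j)
-n(W(V(-4)), -3)*9² = -(14 - 3)*9² = -1*11*81 = -11*81 = -891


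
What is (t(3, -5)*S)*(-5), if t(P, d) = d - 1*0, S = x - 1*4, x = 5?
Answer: 25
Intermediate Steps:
S = 1 (S = 5 - 1*4 = 5 - 4 = 1)
t(P, d) = d (t(P, d) = d + 0 = d)
(t(3, -5)*S)*(-5) = -5*1*(-5) = -5*(-5) = 25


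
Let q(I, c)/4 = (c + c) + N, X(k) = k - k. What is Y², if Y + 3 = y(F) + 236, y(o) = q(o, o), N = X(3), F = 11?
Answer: 103041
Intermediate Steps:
X(k) = 0
N = 0
q(I, c) = 8*c (q(I, c) = 4*((c + c) + 0) = 4*(2*c + 0) = 4*(2*c) = 8*c)
y(o) = 8*o
Y = 321 (Y = -3 + (8*11 + 236) = -3 + (88 + 236) = -3 + 324 = 321)
Y² = 321² = 103041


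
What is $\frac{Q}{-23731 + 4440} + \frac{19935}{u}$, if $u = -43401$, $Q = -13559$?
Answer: $\frac{67969358}{279082897} \approx 0.24355$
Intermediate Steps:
$\frac{Q}{-23731 + 4440} + \frac{19935}{u} = - \frac{13559}{-23731 + 4440} + \frac{19935}{-43401} = - \frac{13559}{-19291} + 19935 \left(- \frac{1}{43401}\right) = \left(-13559\right) \left(- \frac{1}{19291}\right) - \frac{6645}{14467} = \frac{13559}{19291} - \frac{6645}{14467} = \frac{67969358}{279082897}$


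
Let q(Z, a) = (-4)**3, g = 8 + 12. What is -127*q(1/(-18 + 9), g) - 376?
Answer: 7752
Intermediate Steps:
g = 20
q(Z, a) = -64
-127*q(1/(-18 + 9), g) - 376 = -127*(-64) - 376 = 8128 - 376 = 7752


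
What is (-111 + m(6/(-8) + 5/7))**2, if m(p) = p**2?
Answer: 7573002529/614656 ≈ 12321.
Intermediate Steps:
(-111 + m(6/(-8) + 5/7))**2 = (-111 + (6/(-8) + 5/7)**2)**2 = (-111 + (6*(-1/8) + 5*(1/7))**2)**2 = (-111 + (-3/4 + 5/7)**2)**2 = (-111 + (-1/28)**2)**2 = (-111 + 1/784)**2 = (-87023/784)**2 = 7573002529/614656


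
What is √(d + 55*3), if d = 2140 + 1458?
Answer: √3763 ≈ 61.343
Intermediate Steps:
d = 3598
√(d + 55*3) = √(3598 + 55*3) = √(3598 + 165) = √3763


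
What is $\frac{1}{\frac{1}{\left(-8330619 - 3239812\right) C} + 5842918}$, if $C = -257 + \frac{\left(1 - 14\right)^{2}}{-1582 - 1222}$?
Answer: $\frac{8339931953507}{48729538529921216230} \approx 1.7115 \cdot 10^{-7}$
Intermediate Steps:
$C = - \frac{720797}{2804}$ ($C = -257 + \frac{\left(-13\right)^{2}}{-2804} = -257 + 169 \left(- \frac{1}{2804}\right) = -257 - \frac{169}{2804} = - \frac{720797}{2804} \approx -257.06$)
$\frac{1}{\frac{1}{\left(-8330619 - 3239812\right) C} + 5842918} = \frac{1}{\frac{1}{\left(-8330619 - 3239812\right) \left(- \frac{720797}{2804}\right)} + 5842918} = \frac{1}{\frac{1}{-8330619 - 3239812} \left(- \frac{2804}{720797}\right) + 5842918} = \frac{1}{\frac{1}{-11570431} \left(- \frac{2804}{720797}\right) + 5842918} = \frac{1}{\left(- \frac{1}{11570431}\right) \left(- \frac{2804}{720797}\right) + 5842918} = \frac{1}{\frac{2804}{8339931953507} + 5842918} = \frac{1}{\frac{48729538529921216230}{8339931953507}} = \frac{8339931953507}{48729538529921216230}$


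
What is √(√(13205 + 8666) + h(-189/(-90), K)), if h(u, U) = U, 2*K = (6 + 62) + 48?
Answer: √(58 + √21871) ≈ 14.349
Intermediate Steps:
K = 58 (K = ((6 + 62) + 48)/2 = (68 + 48)/2 = (½)*116 = 58)
√(√(13205 + 8666) + h(-189/(-90), K)) = √(√(13205 + 8666) + 58) = √(√21871 + 58) = √(58 + √21871)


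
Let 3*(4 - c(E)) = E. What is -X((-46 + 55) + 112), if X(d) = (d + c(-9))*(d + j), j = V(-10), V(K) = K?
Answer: -14208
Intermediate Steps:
c(E) = 4 - E/3
j = -10
X(d) = (-10 + d)*(7 + d) (X(d) = (d + (4 - ⅓*(-9)))*(d - 10) = (d + (4 + 3))*(-10 + d) = (d + 7)*(-10 + d) = (7 + d)*(-10 + d) = (-10 + d)*(7 + d))
-X((-46 + 55) + 112) = -(-70 + ((-46 + 55) + 112)² - 3*((-46 + 55) + 112)) = -(-70 + (9 + 112)² - 3*(9 + 112)) = -(-70 + 121² - 3*121) = -(-70 + 14641 - 363) = -1*14208 = -14208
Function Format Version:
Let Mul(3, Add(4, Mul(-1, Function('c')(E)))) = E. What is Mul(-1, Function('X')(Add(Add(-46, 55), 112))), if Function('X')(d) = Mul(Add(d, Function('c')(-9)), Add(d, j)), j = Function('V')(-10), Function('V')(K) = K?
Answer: -14208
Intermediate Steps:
Function('c')(E) = Add(4, Mul(Rational(-1, 3), E))
j = -10
Function('X')(d) = Mul(Add(-10, d), Add(7, d)) (Function('X')(d) = Mul(Add(d, Add(4, Mul(Rational(-1, 3), -9))), Add(d, -10)) = Mul(Add(d, Add(4, 3)), Add(-10, d)) = Mul(Add(d, 7), Add(-10, d)) = Mul(Add(7, d), Add(-10, d)) = Mul(Add(-10, d), Add(7, d)))
Mul(-1, Function('X')(Add(Add(-46, 55), 112))) = Mul(-1, Add(-70, Pow(Add(Add(-46, 55), 112), 2), Mul(-3, Add(Add(-46, 55), 112)))) = Mul(-1, Add(-70, Pow(Add(9, 112), 2), Mul(-3, Add(9, 112)))) = Mul(-1, Add(-70, Pow(121, 2), Mul(-3, 121))) = Mul(-1, Add(-70, 14641, -363)) = Mul(-1, 14208) = -14208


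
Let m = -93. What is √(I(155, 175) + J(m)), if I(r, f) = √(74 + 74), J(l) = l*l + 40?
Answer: √(8689 + 2*√37) ≈ 93.280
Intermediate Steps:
J(l) = 40 + l² (J(l) = l² + 40 = 40 + l²)
I(r, f) = 2*√37 (I(r, f) = √148 = 2*√37)
√(I(155, 175) + J(m)) = √(2*√37 + (40 + (-93)²)) = √(2*√37 + (40 + 8649)) = √(2*√37 + 8689) = √(8689 + 2*√37)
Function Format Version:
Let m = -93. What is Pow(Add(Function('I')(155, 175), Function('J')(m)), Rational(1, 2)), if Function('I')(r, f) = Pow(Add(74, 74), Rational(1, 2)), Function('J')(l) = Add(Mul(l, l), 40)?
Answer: Pow(Add(8689, Mul(2, Pow(37, Rational(1, 2)))), Rational(1, 2)) ≈ 93.280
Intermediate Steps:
Function('J')(l) = Add(40, Pow(l, 2)) (Function('J')(l) = Add(Pow(l, 2), 40) = Add(40, Pow(l, 2)))
Function('I')(r, f) = Mul(2, Pow(37, Rational(1, 2))) (Function('I')(r, f) = Pow(148, Rational(1, 2)) = Mul(2, Pow(37, Rational(1, 2))))
Pow(Add(Function('I')(155, 175), Function('J')(m)), Rational(1, 2)) = Pow(Add(Mul(2, Pow(37, Rational(1, 2))), Add(40, Pow(-93, 2))), Rational(1, 2)) = Pow(Add(Mul(2, Pow(37, Rational(1, 2))), Add(40, 8649)), Rational(1, 2)) = Pow(Add(Mul(2, Pow(37, Rational(1, 2))), 8689), Rational(1, 2)) = Pow(Add(8689, Mul(2, Pow(37, Rational(1, 2)))), Rational(1, 2))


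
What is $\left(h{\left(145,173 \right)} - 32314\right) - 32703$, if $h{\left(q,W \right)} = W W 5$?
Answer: $84628$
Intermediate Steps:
$h{\left(q,W \right)} = 5 W^{2}$ ($h{\left(q,W \right)} = W^{2} \cdot 5 = 5 W^{2}$)
$\left(h{\left(145,173 \right)} - 32314\right) - 32703 = \left(5 \cdot 173^{2} - 32314\right) - 32703 = \left(5 \cdot 29929 - 32314\right) - 32703 = \left(149645 - 32314\right) - 32703 = 117331 - 32703 = 84628$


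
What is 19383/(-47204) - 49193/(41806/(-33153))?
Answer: 38491991112609/986705212 ≈ 39011.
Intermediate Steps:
19383/(-47204) - 49193/(41806/(-33153)) = 19383*(-1/47204) - 49193/(41806*(-1/33153)) = -19383/47204 - 49193/(-41806/33153) = -19383/47204 - 49193*(-33153/41806) = -19383/47204 + 1630895529/41806 = 38491991112609/986705212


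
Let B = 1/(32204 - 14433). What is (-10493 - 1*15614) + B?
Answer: -463947496/17771 ≈ -26107.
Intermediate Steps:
B = 1/17771 ≈ 5.6271e-5
(-10493 - 1*15614) + B = (-10493 - 1*15614) + 1/17771 = (-10493 - 15614) + 1/17771 = -26107 + 1/17771 = -463947496/17771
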